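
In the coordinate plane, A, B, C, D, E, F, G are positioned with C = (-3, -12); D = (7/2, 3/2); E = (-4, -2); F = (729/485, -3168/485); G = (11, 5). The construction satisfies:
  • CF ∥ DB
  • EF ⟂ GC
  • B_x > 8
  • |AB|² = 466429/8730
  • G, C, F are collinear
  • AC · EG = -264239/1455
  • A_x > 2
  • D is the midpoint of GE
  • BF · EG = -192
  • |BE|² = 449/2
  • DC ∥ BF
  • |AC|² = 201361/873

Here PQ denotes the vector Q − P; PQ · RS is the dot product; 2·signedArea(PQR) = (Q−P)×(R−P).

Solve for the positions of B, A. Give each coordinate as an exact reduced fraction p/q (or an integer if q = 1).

A = (1213/485, 3137/1455)
B = (7763/970, 6759/970)

1. B_x = 7763/970  [DC ∥ BF ∩ CF ∥ DB]
2. B_y = 6759/970  [DC ∥ BF ∩ CF ∥ DB]
   → B = (7763/970, 6759/970)
3. A_x = 1213/485  [line -15·x + -7·y + 76544/1455 = 0 ∩ |AB|² = 466429/8730]
4. A_y = 3137/1455  [line -15·x + -7·y + 76544/1455 = 0 ∩ |AB|² = 466429/8730]
   → A = (1213/485, 3137/1455)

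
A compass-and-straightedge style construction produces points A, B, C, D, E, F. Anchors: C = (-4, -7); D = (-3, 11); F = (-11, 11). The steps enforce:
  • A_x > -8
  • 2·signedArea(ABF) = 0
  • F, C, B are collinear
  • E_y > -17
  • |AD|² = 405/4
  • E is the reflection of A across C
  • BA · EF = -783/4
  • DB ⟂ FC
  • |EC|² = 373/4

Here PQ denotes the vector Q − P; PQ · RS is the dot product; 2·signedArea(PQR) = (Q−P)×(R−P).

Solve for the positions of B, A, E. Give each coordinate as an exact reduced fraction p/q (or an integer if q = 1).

A = (-15/2, 2)
B = (-3711/373, 3095/373)
E = (-1/2, -16)

1. B_x = -3711/373  [F, C, B are collinear ∩ DB ⟂ FC]
2. B_y = 3095/373  [F, C, B are collinear ∩ DB ⟂ FC]
   → B = (-3711/373, 3095/373)
3. A_x = -15/2  [line -1008/373·x + -392/373·y + -6776/373 = 0 ∩ |AD|² = 405/4]
4. A_y = 2  [line -1008/373·x + -392/373·y + -6776/373 = 0 ∩ |AD|² = 405/4]
   → A = (-15/2, 2)
5. E_x = -1/2  [E is the reflection of A across C]
6. E_y = -16  [E is the reflection of A across C]
   → E = (-1/2, -16)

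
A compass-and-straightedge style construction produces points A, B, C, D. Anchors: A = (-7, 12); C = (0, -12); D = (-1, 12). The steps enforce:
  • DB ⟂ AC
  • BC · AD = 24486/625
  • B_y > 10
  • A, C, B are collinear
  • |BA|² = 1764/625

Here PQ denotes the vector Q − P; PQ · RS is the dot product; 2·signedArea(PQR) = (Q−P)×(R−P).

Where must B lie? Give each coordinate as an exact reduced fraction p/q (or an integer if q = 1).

1. B_x = -4081/625  [A, C, B are collinear ∩ DB ⟂ AC]
2. B_y = 6492/625  [A, C, B are collinear ∩ DB ⟂ AC]
   → B = (-4081/625, 6492/625)

B = (-4081/625, 6492/625)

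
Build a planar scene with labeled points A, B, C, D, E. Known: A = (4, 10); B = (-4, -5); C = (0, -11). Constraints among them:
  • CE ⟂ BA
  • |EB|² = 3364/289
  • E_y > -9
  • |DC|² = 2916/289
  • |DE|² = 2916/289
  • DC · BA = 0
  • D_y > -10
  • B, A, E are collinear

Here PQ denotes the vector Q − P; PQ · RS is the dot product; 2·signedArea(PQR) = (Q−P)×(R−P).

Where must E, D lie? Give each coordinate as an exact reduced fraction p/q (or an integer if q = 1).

1. E_x = -1620/289  [B, A, E are collinear ∩ CE ⟂ BA]
2. E_y = -2315/289  [B, A, E are collinear ∩ CE ⟂ BA]
   → E = (-1620/289, -2315/289)
3. D_x = -810/289  [line -8·x + -15·y + -165 = 0 ∩ |DC|² = 2916/289]
4. D_y = -2747/289  [line -8·x + -15·y + -165 = 0 ∩ |DC|² = 2916/289]
   → D = (-810/289, -2747/289)

D = (-810/289, -2747/289)
E = (-1620/289, -2315/289)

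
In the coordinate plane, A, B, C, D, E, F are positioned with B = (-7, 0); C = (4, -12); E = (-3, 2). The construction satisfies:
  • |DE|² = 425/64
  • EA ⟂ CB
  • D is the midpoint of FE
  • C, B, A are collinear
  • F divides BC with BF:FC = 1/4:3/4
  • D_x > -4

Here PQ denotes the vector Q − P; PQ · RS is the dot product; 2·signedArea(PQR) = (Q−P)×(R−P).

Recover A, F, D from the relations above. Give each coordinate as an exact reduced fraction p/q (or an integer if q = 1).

A = (-327/53, -48/53)
D = (-29/8, -1/2)
F = (-17/4, -3)

1. A_x = -327/53  [C, B, A are collinear ∩ EA ⟂ CB]
2. A_y = -48/53  [C, B, A are collinear ∩ EA ⟂ CB]
   → A = (-327/53, -48/53)
3. F_x = -17/4  [F divides BC with BF:FC = 1/4:3/4]
4. F_y = -3  [F divides BC with BF:FC = 1/4:3/4]
   → F = (-17/4, -3)
5. D_x = -29/8  [D is the midpoint of FE]
6. D_y = -1/2  [D is the midpoint of FE]
   → D = (-29/8, -1/2)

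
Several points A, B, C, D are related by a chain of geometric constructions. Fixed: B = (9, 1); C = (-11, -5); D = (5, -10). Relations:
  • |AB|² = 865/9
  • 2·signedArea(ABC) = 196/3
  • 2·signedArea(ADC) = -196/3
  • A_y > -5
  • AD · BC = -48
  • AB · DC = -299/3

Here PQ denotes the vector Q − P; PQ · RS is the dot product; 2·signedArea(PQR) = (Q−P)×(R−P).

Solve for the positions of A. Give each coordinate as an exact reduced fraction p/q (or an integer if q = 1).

1. A_x = 1  [2·signedArea(ABC) = 196/3 ∩ AB · DC = -299/3]
2. A_y = -14/3  [2·signedArea(ABC) = 196/3 ∩ AB · DC = -299/3]
   → A = (1, -14/3)

A = (1, -14/3)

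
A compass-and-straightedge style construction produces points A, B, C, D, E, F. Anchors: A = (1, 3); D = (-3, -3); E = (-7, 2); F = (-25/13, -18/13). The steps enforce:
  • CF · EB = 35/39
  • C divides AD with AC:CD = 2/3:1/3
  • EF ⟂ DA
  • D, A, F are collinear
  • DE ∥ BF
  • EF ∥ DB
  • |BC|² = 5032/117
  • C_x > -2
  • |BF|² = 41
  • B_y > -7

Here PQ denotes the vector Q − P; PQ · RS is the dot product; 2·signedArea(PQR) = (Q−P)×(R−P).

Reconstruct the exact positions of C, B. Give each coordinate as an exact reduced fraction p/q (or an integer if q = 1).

1. C_x = -5/3  [C divides AD with AC:CD = 2/3:1/3]
2. C_y = -1  [C divides AD with AC:CD = 2/3:1/3]
   → C = (-5/3, -1)
3. B_x = 27/13  [DE ∥ BF ∩ EF ∥ DB]
4. B_y = -83/13  [DE ∥ BF ∩ EF ∥ DB]
   → B = (27/13, -83/13)

B = (27/13, -83/13)
C = (-5/3, -1)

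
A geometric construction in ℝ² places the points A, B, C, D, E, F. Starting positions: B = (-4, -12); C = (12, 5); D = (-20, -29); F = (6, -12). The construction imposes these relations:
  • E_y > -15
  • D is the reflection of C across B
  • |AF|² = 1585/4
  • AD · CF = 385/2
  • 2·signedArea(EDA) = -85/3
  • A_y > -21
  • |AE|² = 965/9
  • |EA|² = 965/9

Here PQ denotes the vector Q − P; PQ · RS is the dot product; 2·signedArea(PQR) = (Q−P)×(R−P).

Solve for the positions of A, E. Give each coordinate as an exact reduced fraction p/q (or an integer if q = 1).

A = (-12, -41/2)
E = (-10/3, -89/6)

1. A_x = -12  [line 6·x + 17·y + 841/2 = 0 ∩ |AF|² = 1585/4]
2. A_y = -41/2  [line 6·x + 17·y + 841/2 = 0 ∩ |AF|² = 1585/4]
   → A = (-12, -41/2)
3. E_x = -10/3  [line -17/2·x + 8·y + 271/3 = 0 ∩ |AE|² = 965/9]
4. E_y = -89/6  [line -17/2·x + 8·y + 271/3 = 0 ∩ |AE|² = 965/9]
   → E = (-10/3, -89/6)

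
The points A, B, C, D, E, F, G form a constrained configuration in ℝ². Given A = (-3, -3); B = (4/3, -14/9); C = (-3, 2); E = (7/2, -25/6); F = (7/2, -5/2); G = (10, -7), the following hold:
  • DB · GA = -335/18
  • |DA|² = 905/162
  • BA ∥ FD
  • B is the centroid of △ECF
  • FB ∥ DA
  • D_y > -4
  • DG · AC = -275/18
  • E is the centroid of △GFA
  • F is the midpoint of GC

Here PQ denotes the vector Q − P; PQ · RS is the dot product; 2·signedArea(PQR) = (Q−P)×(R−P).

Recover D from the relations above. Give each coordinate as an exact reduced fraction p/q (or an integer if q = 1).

D = (-5/6, -71/18)

1. D_x = -5/6  [FB ∥ DA ∩ BA ∥ FD]
2. D_y = -71/18  [FB ∥ DA ∩ BA ∥ FD]
   → D = (-5/6, -71/18)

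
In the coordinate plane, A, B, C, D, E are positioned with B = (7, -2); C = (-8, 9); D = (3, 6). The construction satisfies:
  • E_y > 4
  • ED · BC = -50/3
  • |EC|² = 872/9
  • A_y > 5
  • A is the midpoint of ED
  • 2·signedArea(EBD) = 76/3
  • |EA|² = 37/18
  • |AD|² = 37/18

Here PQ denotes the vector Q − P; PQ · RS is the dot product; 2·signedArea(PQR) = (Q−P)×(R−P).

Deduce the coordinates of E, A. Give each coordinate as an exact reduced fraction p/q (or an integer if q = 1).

A = (11/6, 31/6)
E = (2/3, 13/3)

1. E_x = 2/3  [ED · BC = -50/3 ∩ 2·signedArea(EBD) = 76/3]
2. E_y = 13/3  [ED · BC = -50/3 ∩ 2·signedArea(EBD) = 76/3]
   → E = (2/3, 13/3)
3. A_x = 11/6  [A is the midpoint of ED]
4. A_y = 31/6  [A is the midpoint of ED]
   → A = (11/6, 31/6)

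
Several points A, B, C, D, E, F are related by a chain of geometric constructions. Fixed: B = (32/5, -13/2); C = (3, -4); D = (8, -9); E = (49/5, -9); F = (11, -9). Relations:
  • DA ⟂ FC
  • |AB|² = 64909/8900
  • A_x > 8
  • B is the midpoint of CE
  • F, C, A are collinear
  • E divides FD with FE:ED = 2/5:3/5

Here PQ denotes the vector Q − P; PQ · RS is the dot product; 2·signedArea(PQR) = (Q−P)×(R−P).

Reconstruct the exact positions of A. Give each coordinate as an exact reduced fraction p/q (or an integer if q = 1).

1. A_x = 787/89  [F, C, A are collinear ∩ DA ⟂ FC]
2. A_y = -681/89  [F, C, A are collinear ∩ DA ⟂ FC]
   → A = (787/89, -681/89)

A = (787/89, -681/89)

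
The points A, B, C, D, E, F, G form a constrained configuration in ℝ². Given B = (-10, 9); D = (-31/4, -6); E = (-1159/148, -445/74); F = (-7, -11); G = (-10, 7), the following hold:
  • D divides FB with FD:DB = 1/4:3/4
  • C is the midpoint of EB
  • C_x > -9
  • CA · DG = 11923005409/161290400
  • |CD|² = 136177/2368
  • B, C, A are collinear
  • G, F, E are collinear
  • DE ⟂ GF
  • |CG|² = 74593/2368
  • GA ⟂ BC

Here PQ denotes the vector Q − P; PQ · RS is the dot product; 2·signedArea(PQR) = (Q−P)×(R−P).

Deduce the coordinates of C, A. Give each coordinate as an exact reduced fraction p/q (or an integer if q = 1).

1. C_x = -2639/296  [C is the midpoint of EB]
2. C_y = 221/148  [C is the midpoint of EB]
   → C = (-2639/296, 221/148)
3. A_x = -48976726/5040325  [B, C, A are collinear ∩ GA ⟂ BC]
4. A_y = 35488357/5040325  [B, C, A are collinear ∩ GA ⟂ BC]
   → A = (-48976726/5040325, 35488357/5040325)

A = (-48976726/5040325, 35488357/5040325)
C = (-2639/296, 221/148)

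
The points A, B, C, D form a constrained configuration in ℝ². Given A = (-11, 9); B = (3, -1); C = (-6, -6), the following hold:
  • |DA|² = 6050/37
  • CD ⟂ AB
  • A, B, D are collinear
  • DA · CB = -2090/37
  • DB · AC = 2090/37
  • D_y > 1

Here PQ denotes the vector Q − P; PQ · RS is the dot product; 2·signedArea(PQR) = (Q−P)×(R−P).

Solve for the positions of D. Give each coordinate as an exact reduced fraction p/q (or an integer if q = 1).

D = (-22/37, 58/37)

1. D_x = -22/37  [A, B, D are collinear ∩ CD ⟂ AB]
2. D_y = 58/37  [A, B, D are collinear ∩ CD ⟂ AB]
   → D = (-22/37, 58/37)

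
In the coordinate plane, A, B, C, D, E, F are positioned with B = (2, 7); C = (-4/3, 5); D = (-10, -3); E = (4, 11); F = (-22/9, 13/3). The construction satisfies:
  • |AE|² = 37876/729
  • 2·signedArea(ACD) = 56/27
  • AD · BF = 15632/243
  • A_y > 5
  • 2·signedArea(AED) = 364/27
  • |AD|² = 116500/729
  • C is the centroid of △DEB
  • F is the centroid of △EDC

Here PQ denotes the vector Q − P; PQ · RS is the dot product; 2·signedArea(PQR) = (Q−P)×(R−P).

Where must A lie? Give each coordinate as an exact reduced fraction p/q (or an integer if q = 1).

A = (-16/27, 49/9)

1. A_x = -16/27  [2·signedArea(ACD) = 56/27 ∩ 2·signedArea(AED) = 364/27]
2. A_y = 49/9  [2·signedArea(ACD) = 56/27 ∩ 2·signedArea(AED) = 364/27]
   → A = (-16/27, 49/9)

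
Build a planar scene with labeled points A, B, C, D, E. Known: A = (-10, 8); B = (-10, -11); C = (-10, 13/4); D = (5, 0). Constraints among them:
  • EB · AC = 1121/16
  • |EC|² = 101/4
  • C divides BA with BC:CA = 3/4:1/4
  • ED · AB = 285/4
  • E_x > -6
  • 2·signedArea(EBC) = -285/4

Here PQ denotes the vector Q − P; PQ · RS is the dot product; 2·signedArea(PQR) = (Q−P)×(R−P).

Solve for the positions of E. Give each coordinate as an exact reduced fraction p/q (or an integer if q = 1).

E = (-5, 15/4)

1. E_x = -5  [ED · AB = 285/4 ∩ 2·signedArea(EBC) = -285/4]
2. E_y = 15/4  [ED · AB = 285/4 ∩ 2·signedArea(EBC) = -285/4]
   → E = (-5, 15/4)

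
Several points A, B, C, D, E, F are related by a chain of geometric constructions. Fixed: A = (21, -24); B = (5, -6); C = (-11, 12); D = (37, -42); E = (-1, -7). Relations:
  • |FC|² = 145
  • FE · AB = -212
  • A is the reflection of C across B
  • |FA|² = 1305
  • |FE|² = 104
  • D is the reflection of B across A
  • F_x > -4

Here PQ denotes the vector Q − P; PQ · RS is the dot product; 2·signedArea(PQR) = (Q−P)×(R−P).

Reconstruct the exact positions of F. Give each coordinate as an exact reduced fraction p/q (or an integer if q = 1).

1. F_x = -3  [line 16·x + -18·y + 102 = 0 ∩ |FA|² = 1305]
2. F_y = 3  [line 16·x + -18·y + 102 = 0 ∩ |FA|² = 1305]
   → F = (-3, 3)

F = (-3, 3)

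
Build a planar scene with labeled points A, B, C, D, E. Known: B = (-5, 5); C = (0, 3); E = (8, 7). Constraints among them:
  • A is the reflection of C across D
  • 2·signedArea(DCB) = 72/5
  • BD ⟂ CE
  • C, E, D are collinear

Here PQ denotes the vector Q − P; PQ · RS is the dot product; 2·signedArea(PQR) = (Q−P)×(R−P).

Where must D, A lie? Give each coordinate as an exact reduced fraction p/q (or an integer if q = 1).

A = (-32/5, -1/5)
D = (-16/5, 7/5)

1. D_x = -16/5  [C, E, D are collinear ∩ BD ⟂ CE]
2. D_y = 7/5  [C, E, D are collinear ∩ BD ⟂ CE]
   → D = (-16/5, 7/5)
3. A_x = -32/5  [A is the reflection of C across D]
4. A_y = -1/5  [A is the reflection of C across D]
   → A = (-32/5, -1/5)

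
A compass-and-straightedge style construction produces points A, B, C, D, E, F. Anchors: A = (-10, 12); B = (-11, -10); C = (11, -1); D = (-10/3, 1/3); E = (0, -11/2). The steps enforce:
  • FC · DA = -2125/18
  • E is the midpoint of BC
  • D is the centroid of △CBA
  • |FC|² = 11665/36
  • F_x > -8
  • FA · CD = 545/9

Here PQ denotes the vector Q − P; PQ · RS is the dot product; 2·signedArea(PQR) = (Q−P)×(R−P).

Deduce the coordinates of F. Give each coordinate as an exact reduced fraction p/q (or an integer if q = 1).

F = (-7, -7/6)

1. F_x = -7  [FC · DA = -2125/18 ∩ FA · CD = 545/9]
2. F_y = -7/6  [FC · DA = -2125/18 ∩ FA · CD = 545/9]
   → F = (-7, -7/6)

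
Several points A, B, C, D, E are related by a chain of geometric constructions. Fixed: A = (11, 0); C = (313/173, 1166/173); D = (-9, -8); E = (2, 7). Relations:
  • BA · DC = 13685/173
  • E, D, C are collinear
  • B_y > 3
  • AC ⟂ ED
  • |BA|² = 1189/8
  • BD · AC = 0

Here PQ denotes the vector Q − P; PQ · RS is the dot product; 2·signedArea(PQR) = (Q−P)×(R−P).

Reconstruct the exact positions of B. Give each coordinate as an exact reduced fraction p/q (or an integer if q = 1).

B = (-3/4, 13/4)

1. B_x = -3/4  [BD · AC = 0 ∩ BA · DC = 13685/173]
2. B_y = 13/4  [BD · AC = 0 ∩ BA · DC = 13685/173]
   → B = (-3/4, 13/4)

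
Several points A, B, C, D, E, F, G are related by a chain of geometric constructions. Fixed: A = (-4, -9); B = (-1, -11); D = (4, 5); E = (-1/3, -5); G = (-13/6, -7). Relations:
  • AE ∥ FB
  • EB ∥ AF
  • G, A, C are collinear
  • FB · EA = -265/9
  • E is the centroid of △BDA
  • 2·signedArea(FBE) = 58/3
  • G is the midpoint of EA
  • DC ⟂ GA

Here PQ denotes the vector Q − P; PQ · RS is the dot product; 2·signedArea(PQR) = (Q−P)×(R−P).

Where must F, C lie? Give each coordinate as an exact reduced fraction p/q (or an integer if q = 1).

C = (1756/265, 687/265)
F = (-14/3, -15)

1. F_x = -14/3  [AE ∥ FB ∩ EB ∥ AF]
2. F_y = -15  [AE ∥ FB ∩ EB ∥ AF]
   → F = (-14/3, -15)
3. C_x = 1756/265  [G, A, C are collinear ∩ DC ⟂ GA]
4. C_y = 687/265  [G, A, C are collinear ∩ DC ⟂ GA]
   → C = (1756/265, 687/265)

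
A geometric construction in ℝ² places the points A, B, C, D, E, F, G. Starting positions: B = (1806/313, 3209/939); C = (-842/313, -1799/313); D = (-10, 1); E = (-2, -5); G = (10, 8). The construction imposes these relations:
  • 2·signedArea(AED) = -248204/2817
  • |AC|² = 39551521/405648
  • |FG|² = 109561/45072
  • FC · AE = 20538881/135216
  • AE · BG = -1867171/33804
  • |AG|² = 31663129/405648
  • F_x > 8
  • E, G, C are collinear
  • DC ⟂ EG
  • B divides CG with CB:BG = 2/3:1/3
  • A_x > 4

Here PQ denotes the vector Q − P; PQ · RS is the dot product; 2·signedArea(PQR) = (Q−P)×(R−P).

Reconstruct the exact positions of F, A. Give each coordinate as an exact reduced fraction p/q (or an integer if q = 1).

1. A_x = 3763/939  [2·signedArea(AED) = -248204/2817 ∩ AE · BG = -1867171/33804]
2. A_y = 16993/11268  [2·signedArea(AED) = -248204/2817 ∩ AE · BG = -1867171/33804]
   → A = (3763/939, 16993/11268)
3. F_x = 2799/313  [line 5641/939·x + 73333/11268·y + -13295837/135216 = 0 ∩ |FG|² = 109561/45072]
4. F_y = 25745/3756  [line 5641/939·x + 73333/11268·y + -13295837/135216 = 0 ∩ |FG|² = 109561/45072]
   → F = (2799/313, 25745/3756)

A = (3763/939, 16993/11268)
F = (2799/313, 25745/3756)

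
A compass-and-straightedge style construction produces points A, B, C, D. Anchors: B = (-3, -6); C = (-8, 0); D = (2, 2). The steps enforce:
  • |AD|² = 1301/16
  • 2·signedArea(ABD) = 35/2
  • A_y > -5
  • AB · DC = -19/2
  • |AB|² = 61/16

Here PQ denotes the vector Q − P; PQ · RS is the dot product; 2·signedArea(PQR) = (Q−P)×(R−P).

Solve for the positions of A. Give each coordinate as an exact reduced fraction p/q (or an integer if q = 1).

1. A_x = -17/4  [AB · DC = -19/2 ∩ 2·signedArea(ABD) = 35/2]
2. A_y = -9/2  [AB · DC = -19/2 ∩ 2·signedArea(ABD) = 35/2]
   → A = (-17/4, -9/2)

A = (-17/4, -9/2)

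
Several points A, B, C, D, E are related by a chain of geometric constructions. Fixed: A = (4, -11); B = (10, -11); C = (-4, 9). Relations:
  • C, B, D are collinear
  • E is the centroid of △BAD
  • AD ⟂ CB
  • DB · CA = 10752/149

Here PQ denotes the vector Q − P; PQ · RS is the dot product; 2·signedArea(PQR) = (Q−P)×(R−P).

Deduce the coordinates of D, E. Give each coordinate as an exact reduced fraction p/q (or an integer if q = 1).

1. D_x = 1196/149  [C, B, D are collinear ∩ AD ⟂ CB]
2. D_y = -1219/149  [C, B, D are collinear ∩ AD ⟂ CB]
   → D = (1196/149, -1219/149)
3. E_x = 1094/149  [E is the centroid of △BAD]
4. E_y = -1499/149  [E is the centroid of △BAD]
   → E = (1094/149, -1499/149)

D = (1196/149, -1219/149)
E = (1094/149, -1499/149)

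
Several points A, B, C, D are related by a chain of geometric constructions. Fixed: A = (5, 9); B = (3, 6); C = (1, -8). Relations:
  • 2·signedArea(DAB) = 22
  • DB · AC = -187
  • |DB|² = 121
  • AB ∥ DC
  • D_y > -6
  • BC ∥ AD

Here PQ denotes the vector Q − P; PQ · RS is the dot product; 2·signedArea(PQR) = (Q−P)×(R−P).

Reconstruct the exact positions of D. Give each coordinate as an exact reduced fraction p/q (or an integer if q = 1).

1. D_x = 3  [AB ∥ DC ∩ BC ∥ AD]
2. D_y = -5  [AB ∥ DC ∩ BC ∥ AD]
   → D = (3, -5)

D = (3, -5)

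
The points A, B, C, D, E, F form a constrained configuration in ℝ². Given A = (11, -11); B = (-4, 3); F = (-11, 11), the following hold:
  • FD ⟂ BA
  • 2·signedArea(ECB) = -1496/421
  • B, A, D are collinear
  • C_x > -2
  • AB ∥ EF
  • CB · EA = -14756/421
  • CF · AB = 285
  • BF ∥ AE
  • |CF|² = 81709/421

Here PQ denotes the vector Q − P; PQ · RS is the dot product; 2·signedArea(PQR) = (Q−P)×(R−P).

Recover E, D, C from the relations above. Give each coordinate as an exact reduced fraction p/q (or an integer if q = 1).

C = (-664/421, 311/421)
D = (-4939/421, 4301/421)
E = (4, -3)

1. E_x = 4  [AB ∥ EF ∩ BF ∥ AE]
2. E_y = -3  [AB ∥ EF ∩ BF ∥ AE]
   → E = (4, -3)
3. D_x = -4939/421  [B, A, D are collinear ∩ FD ⟂ BA]
4. D_y = 4301/421  [B, A, D are collinear ∩ FD ⟂ BA]
   → D = (-4939/421, 4301/421)
5. C_x = -664/421  [CB · EA = -14756/421 ∩ 2·signedArea(ECB) = -1496/421]
6. C_y = 311/421  [CB · EA = -14756/421 ∩ 2·signedArea(ECB) = -1496/421]
   → C = (-664/421, 311/421)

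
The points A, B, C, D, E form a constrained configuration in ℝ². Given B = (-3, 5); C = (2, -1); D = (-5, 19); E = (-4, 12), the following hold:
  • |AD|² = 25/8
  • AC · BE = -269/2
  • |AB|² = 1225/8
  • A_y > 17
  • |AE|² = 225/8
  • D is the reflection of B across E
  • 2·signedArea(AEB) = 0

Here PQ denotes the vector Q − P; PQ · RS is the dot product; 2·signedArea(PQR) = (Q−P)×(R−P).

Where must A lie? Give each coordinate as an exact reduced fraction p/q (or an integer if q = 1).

1. A_x = -19/4  [2·signedArea(AEB) = 0 ∩ AC · BE = -269/2]
2. A_y = 69/4  [2·signedArea(AEB) = 0 ∩ AC · BE = -269/2]
   → A = (-19/4, 69/4)

A = (-19/4, 69/4)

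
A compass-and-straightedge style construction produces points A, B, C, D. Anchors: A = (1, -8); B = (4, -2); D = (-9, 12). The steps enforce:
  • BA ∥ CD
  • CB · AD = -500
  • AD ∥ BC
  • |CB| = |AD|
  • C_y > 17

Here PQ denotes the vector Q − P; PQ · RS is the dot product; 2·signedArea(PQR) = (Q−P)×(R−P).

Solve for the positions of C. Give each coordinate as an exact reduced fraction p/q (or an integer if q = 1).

1. C_x = -6  [BA ∥ CD ∩ AD ∥ BC]
2. C_y = 18  [BA ∥ CD ∩ AD ∥ BC]
   → C = (-6, 18)

C = (-6, 18)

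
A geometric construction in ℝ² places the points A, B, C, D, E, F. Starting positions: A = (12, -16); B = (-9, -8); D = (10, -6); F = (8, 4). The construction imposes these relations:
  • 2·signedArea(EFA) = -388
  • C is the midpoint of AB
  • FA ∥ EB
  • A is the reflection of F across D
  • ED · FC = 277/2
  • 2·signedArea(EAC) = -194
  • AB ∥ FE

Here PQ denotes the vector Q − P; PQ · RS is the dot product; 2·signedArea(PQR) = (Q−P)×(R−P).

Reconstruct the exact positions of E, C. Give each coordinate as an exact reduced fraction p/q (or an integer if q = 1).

C = (3/2, -12)
E = (-13, 12)

1. E_x = -13  [FA ∥ EB ∩ AB ∥ FE]
2. E_y = 12  [FA ∥ EB ∩ AB ∥ FE]
   → E = (-13, 12)
3. C_x = 3/2  [C is the midpoint of AB]
4. C_y = -12  [C is the midpoint of AB]
   → C = (3/2, -12)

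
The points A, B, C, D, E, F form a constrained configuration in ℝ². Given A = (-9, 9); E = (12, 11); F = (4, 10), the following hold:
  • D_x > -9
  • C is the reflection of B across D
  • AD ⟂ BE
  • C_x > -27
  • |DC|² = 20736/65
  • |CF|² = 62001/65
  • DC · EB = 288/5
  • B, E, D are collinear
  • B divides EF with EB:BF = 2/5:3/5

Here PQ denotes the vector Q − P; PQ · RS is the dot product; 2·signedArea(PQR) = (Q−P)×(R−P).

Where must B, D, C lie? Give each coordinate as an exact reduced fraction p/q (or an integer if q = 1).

B = (44/5, 53/5)
C = (-1732/65, 401/65)
D = (-116/13, 109/13)

1. B_x = 44/5  [B divides EF with EB:BF = 2/5:3/5]
2. B_y = 53/5  [B divides EF with EB:BF = 2/5:3/5]
   → B = (44/5, 53/5)
3. D_x = -116/13  [B, E, D are collinear ∩ AD ⟂ BE]
4. D_y = 109/13  [B, E, D are collinear ∩ AD ⟂ BE]
   → D = (-116/13, 109/13)
5. C_x = -1732/65  [C is the reflection of B across D]
6. C_y = 401/65  [C is the reflection of B across D]
   → C = (-1732/65, 401/65)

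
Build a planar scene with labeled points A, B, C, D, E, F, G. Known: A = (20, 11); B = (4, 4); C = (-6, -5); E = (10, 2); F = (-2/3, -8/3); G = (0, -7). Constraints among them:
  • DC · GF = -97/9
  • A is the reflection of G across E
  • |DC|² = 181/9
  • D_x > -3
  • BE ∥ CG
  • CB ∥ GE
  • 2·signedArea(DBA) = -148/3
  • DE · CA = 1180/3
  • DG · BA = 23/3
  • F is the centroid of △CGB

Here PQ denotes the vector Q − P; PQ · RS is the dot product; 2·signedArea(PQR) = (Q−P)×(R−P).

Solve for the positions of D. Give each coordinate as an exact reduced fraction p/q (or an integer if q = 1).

1. D_x = -8/3  [DE · CA = 1180/3 ∩ DG · BA = 23/3]
2. D_y = -2  [DE · CA = 1180/3 ∩ DG · BA = 23/3]
   → D = (-8/3, -2)

D = (-8/3, -2)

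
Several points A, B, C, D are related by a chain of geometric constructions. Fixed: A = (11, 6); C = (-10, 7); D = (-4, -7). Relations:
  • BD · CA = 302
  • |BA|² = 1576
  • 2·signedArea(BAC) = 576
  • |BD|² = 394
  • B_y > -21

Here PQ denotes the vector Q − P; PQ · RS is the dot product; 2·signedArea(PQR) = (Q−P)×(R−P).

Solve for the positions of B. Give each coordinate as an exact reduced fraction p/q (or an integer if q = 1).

1. B_x = -19  [2·signedArea(BAC) = 576 ∩ BD · CA = 302]
2. B_y = -20  [2·signedArea(BAC) = 576 ∩ BD · CA = 302]
   → B = (-19, -20)

B = (-19, -20)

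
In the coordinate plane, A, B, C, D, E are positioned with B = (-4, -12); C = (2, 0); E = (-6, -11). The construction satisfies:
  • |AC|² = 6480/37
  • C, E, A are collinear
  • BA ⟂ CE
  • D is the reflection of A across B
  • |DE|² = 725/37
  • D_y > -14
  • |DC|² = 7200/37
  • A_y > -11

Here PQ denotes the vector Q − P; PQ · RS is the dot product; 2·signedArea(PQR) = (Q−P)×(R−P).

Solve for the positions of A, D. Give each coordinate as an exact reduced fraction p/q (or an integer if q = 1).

A = (-214/37, -396/37)
D = (-82/37, -492/37)

1. A_x = -214/37  [C, E, A are collinear ∩ BA ⟂ CE]
2. A_y = -396/37  [C, E, A are collinear ∩ BA ⟂ CE]
   → A = (-214/37, -396/37)
3. D_x = -82/37  [D is the reflection of A across B]
4. D_y = -492/37  [D is the reflection of A across B]
   → D = (-82/37, -492/37)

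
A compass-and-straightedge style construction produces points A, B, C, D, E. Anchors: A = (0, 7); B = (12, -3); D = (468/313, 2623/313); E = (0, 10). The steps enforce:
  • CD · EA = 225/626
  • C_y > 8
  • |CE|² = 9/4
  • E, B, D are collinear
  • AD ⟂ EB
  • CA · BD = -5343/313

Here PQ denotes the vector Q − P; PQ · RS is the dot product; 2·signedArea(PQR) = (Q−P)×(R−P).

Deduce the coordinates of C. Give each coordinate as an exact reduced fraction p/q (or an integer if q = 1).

C = (0, 17/2)

1. C_x = 0  [CA · BD = -5343/313 ∩ CD · EA = 225/626]
2. C_y = 17/2  [CA · BD = -5343/313 ∩ CD · EA = 225/626]
   → C = (0, 17/2)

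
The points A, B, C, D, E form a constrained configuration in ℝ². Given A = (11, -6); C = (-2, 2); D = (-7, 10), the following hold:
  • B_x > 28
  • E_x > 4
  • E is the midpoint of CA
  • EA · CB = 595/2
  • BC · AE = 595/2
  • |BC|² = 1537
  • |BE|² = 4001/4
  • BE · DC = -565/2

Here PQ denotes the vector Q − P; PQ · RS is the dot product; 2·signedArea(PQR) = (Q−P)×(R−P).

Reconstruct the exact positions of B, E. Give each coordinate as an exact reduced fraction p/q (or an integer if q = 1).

1. E_x = 9/2  [E is the midpoint of CA]
2. E_y = -2  [E is the midpoint of CA]
   → E = (9/2, -2)
3. B_x = 29  [BC · AE = 595/2 ∩ BE · DC = -565/2]
4. B_y = -22  [BC · AE = 595/2 ∩ BE · DC = -565/2]
   → B = (29, -22)

B = (29, -22)
E = (9/2, -2)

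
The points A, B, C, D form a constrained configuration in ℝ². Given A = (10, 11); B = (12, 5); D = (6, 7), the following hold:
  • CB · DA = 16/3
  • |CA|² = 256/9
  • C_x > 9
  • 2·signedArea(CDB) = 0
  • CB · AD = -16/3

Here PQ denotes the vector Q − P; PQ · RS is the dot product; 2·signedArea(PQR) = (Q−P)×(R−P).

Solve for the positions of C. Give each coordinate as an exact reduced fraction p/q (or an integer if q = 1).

C = (10, 17/3)

1. C_x = 10  [2·signedArea(CDB) = 0 ∩ CB · AD = -16/3]
2. C_y = 17/3  [2·signedArea(CDB) = 0 ∩ CB · AD = -16/3]
   → C = (10, 17/3)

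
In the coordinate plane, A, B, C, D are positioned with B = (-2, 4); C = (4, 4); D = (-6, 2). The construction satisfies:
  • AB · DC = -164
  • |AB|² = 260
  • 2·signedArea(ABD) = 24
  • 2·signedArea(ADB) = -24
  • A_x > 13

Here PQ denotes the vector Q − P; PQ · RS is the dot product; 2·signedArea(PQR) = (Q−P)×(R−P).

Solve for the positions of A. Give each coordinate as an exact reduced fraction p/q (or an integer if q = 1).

1. A_x = 14  [AB · DC = -164 ∩ 2·signedArea(ABD) = 24]
2. A_y = 6  [AB · DC = -164 ∩ 2·signedArea(ABD) = 24]
   → A = (14, 6)

A = (14, 6)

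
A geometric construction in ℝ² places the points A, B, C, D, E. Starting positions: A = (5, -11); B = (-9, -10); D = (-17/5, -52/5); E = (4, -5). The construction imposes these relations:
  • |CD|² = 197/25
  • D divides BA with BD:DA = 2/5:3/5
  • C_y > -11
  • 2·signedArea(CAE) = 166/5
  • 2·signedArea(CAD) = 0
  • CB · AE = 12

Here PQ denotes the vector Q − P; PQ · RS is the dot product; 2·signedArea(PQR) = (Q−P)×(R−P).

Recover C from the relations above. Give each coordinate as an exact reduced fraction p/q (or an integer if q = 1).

C = (-3/5, -53/5)

1. C_x = -3/5  [2·signedArea(CAD) = 0 ∩ CB · AE = 12]
2. C_y = -53/5  [2·signedArea(CAD) = 0 ∩ CB · AE = 12]
   → C = (-3/5, -53/5)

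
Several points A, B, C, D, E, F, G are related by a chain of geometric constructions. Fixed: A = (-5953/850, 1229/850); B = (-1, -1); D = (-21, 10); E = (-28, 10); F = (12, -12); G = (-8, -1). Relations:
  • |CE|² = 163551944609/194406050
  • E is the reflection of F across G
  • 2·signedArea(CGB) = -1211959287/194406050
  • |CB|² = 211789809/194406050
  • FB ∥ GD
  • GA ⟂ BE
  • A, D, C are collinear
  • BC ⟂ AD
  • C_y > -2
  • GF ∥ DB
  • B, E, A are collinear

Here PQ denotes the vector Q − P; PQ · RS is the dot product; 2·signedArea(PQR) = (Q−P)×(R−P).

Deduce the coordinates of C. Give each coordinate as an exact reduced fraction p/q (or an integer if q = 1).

C = (-300220913/194406050, -367543091/194406050)

1. C_x = -300220913/194406050  [A, D, C are collinear ∩ BC ⟂ AD]
2. C_y = -367543091/194406050  [A, D, C are collinear ∩ BC ⟂ AD]
   → C = (-300220913/194406050, -367543091/194406050)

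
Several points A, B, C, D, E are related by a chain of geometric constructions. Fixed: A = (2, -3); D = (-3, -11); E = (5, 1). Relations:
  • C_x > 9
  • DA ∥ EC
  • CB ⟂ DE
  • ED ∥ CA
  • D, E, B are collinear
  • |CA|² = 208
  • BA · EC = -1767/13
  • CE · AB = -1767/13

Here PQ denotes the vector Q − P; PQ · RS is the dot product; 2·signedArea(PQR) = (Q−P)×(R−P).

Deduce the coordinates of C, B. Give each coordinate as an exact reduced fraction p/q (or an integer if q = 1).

B = (133/13, 115/13)
C = (10, 9)

1. C_x = 10  [ED ∥ CA ∩ DA ∥ EC]
2. C_y = 9  [ED ∥ CA ∩ DA ∥ EC]
   → C = (10, 9)
3. B_x = 133/13  [D, E, B are collinear ∩ CB ⟂ DE]
4. B_y = 115/13  [D, E, B are collinear ∩ CB ⟂ DE]
   → B = (133/13, 115/13)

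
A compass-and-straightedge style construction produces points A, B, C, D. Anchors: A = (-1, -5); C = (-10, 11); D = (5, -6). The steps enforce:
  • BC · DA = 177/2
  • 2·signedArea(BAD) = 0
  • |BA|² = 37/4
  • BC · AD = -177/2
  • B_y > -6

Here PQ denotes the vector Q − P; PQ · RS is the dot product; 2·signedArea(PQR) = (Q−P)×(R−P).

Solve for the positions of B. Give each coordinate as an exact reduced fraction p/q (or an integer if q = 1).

B = (2, -11/2)

1. B_x = 2  [2·signedArea(BAD) = 0 ∩ BC · DA = 177/2]
2. B_y = -11/2  [2·signedArea(BAD) = 0 ∩ BC · DA = 177/2]
   → B = (2, -11/2)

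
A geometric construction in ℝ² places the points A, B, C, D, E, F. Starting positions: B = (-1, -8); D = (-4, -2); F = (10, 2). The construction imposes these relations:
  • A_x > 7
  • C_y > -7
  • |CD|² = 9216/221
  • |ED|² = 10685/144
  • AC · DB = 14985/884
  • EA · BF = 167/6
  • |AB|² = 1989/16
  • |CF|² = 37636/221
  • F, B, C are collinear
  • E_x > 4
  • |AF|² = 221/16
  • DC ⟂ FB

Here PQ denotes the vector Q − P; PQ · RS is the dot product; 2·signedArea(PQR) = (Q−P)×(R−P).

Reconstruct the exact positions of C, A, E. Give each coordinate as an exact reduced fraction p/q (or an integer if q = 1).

A = (29/4, -1/2)
C = (76/221, -1498/221)
E = (53/12, -1/6)

1. C_x = 76/221  [F, B, C are collinear ∩ DC ⟂ FB]
2. C_y = -1498/221  [F, B, C are collinear ∩ DC ⟂ FB]
   → C = (76/221, -1498/221)
3. A_x = 29/4  [line -3·x + 6·y + 99/4 = 0 ∩ |AB|² = 1989/16]
4. A_y = -1/2  [line -3·x + 6·y + 99/4 = 0 ∩ |AB|² = 1989/16]
   → A = (29/4, -1/2)
5. E_x = 53/12  [line -11·x + -10·y + 563/12 = 0 ∩ |ED|² = 10685/144]
6. E_y = -1/6  [line -11·x + -10·y + 563/12 = 0 ∩ |ED|² = 10685/144]
   → E = (53/12, -1/6)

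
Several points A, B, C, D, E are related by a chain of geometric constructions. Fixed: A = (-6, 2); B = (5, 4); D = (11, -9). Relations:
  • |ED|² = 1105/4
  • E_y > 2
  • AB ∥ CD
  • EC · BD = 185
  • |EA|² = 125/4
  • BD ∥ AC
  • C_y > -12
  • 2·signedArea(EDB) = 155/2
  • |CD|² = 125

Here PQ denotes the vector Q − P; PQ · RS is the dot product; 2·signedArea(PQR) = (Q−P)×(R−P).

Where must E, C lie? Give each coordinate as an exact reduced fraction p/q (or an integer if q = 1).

1. E_x = -1/2  [line -13·x + -6·y + 23/2 = 0 ∩ |ED|² = 1105/4]
2. E_y = 3  [line -13·x + -6·y + 23/2 = 0 ∩ |ED|² = 1105/4]
   → E = (-1/2, 3)
3. C_x = 0  [EC · BD = 185 ∩ AB ∥ CD]
4. C_y = -11  [EC · BD = 185 ∩ AB ∥ CD]
   → C = (0, -11)

C = (0, -11)
E = (-1/2, 3)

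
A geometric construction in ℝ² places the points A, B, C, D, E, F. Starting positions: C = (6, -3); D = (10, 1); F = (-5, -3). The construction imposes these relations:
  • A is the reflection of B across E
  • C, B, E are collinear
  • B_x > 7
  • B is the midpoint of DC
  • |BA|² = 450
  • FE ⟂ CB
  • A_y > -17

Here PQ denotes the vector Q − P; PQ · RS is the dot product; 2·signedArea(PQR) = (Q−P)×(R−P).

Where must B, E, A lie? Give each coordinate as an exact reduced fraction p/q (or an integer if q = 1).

A = (-7, -16)
B = (8, -1)
E = (1/2, -17/2)

1. B_x = 8  [B is the midpoint of DC]
2. B_y = -1  [B is the midpoint of DC]
   → B = (8, -1)
3. E_x = 1/2  [C, B, E are collinear ∩ FE ⟂ CB]
4. E_y = -17/2  [C, B, E are collinear ∩ FE ⟂ CB]
   → E = (1/2, -17/2)
5. A_x = -7  [A is the reflection of B across E]
6. A_y = -16  [A is the reflection of B across E]
   → A = (-7, -16)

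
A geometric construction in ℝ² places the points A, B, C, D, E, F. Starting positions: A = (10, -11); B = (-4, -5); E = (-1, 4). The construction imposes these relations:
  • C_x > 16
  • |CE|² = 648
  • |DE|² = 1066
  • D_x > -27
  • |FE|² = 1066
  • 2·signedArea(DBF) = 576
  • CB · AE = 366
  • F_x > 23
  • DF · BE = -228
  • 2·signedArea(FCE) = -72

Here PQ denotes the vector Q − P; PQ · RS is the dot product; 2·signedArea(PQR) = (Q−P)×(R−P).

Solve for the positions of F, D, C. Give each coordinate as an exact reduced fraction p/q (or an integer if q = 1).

1. C_x = 17  [line 11·x + -15·y + -397 = 0 ∩ |CE|² = 648]
2. C_y = -14  [line 11·x + -15·y + -397 = 0 ∩ |CE|² = 648]
   → C = (17, -14)
3. F_x = 24  [line -18·x + -18·y + 126 = 0 ∩ |FE|² = 1066]
4. F_y = -17  [line -18·x + -18·y + 126 = 0 ∩ |FE|² = 1066]
   → F = (24, -17)
5. D_x = -26  [2·signedArea(DBF) = 576 ∩ DF · BE = -228]
6. D_y = 25  [2·signedArea(DBF) = 576 ∩ DF · BE = -228]
   → D = (-26, 25)

C = (17, -14)
D = (-26, 25)
F = (24, -17)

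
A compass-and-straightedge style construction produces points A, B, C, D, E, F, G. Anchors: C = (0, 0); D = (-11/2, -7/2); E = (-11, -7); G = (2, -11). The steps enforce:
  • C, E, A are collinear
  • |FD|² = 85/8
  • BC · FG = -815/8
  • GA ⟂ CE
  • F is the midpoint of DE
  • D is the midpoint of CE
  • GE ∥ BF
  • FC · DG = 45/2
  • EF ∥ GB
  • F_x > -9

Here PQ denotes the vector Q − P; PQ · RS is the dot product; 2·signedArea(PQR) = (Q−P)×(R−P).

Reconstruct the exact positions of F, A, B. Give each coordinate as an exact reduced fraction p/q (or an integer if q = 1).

A = (-121/34, -77/34)
B = (19/4, -37/4)
F = (-33/4, -21/4)

1. F_x = -33/4  [F is the midpoint of DE]
2. F_y = -21/4  [F is the midpoint of DE]
   → F = (-33/4, -21/4)
3. A_x = -121/34  [C, E, A are collinear ∩ GA ⟂ CE]
4. A_y = -77/34  [C, E, A are collinear ∩ GA ⟂ CE]
   → A = (-121/34, -77/34)
5. B_x = 19/4  [GE ∥ BF ∩ EF ∥ GB]
6. B_y = -37/4  [GE ∥ BF ∩ EF ∥ GB]
   → B = (19/4, -37/4)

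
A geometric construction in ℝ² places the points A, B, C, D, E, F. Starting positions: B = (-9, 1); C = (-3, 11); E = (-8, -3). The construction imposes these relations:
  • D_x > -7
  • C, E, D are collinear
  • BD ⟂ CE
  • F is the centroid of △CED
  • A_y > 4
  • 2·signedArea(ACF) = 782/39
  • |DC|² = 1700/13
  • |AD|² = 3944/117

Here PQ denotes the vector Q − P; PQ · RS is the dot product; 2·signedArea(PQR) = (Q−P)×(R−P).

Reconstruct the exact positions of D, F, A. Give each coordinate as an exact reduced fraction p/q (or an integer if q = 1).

1. D_x = -89/13  [C, E, D are collinear ∩ BD ⟂ CE]
2. D_y = 3/13  [C, E, D are collinear ∩ BD ⟂ CE]
   → D = (-89/13, 3/13)
3. F_x = -232/39  [F is the centroid of △CED]
4. F_y = 107/39  [F is the centroid of △CED]
   → F = (-232/39, 107/39)
5. A_x = -113/39  [line 322/39·x + -115/39·y + 483/13 = 0 ∩ |AD|² = 3944/117]
6. A_y = 175/39  [line 322/39·x + -115/39·y + 483/13 = 0 ∩ |AD|² = 3944/117]
   → A = (-113/39, 175/39)

A = (-113/39, 175/39)
D = (-89/13, 3/13)
F = (-232/39, 107/39)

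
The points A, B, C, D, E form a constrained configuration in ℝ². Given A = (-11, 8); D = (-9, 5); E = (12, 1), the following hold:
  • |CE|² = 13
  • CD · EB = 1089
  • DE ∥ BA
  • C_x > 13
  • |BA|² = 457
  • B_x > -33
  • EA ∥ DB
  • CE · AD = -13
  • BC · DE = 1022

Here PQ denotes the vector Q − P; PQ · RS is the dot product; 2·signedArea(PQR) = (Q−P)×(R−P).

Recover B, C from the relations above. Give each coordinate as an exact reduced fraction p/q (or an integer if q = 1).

1. B_x = -32  [DE ∥ BA ∩ EA ∥ DB]
2. B_y = 12  [DE ∥ BA ∩ EA ∥ DB]
   → B = (-32, 12)
3. C_x = 14  [CD · EB = 1089 ∩ CE · AD = -13]
4. C_y = -2  [CD · EB = 1089 ∩ CE · AD = -13]
   → C = (14, -2)

B = (-32, 12)
C = (14, -2)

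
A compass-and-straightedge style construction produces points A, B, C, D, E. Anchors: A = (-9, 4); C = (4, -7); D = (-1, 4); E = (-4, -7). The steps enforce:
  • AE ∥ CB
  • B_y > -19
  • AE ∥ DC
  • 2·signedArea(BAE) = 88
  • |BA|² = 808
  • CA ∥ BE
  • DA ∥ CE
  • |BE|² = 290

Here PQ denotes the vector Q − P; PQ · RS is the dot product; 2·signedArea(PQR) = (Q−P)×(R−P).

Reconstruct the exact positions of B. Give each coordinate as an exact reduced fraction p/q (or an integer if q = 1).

B = (9, -18)

1. B_x = 9  [CA ∥ BE ∩ AE ∥ CB]
2. B_y = -18  [CA ∥ BE ∩ AE ∥ CB]
   → B = (9, -18)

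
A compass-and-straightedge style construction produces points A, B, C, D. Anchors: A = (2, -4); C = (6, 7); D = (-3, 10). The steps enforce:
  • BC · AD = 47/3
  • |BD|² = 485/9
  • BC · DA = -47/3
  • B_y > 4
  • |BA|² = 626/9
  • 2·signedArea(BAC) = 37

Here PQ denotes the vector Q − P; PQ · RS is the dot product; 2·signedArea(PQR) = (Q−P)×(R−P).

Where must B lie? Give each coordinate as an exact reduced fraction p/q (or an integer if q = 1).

B = (5/3, 13/3)

1. B_x = 5/3  [BC · AD = 47/3 ∩ 2·signedArea(BAC) = 37]
2. B_y = 13/3  [BC · AD = 47/3 ∩ 2·signedArea(BAC) = 37]
   → B = (5/3, 13/3)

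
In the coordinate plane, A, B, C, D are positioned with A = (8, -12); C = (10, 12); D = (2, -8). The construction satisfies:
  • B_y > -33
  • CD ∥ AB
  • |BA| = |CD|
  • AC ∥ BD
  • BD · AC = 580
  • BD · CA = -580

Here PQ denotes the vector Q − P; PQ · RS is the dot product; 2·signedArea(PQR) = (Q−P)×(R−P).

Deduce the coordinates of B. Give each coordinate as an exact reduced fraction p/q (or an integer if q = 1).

1. B_x = 0  [AC ∥ BD ∩ CD ∥ AB]
2. B_y = -32  [AC ∥ BD ∩ CD ∥ AB]
   → B = (0, -32)

B = (0, -32)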